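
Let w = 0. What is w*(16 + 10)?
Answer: 0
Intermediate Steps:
w*(16 + 10) = 0*(16 + 10) = 0*26 = 0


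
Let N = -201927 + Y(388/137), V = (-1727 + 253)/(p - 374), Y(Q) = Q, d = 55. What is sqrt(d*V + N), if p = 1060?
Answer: 2*I*sqrt(2276227705353)/6713 ≈ 449.49*I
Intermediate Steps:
V = -737/343 (V = (-1727 + 253)/(1060 - 374) = -1474/686 = -1474*1/686 = -737/343 ≈ -2.1487)
N = -27663611/137 (N = -201927 + 388/137 = -27663611/137 ≈ -2.0192e+5)
sqrt(d*V + N) = sqrt(55*(-737/343) - 27663611/137) = sqrt(-40535/343 - 27663611/137) = sqrt(-9494171868/46991) = 2*I*sqrt(2276227705353)/6713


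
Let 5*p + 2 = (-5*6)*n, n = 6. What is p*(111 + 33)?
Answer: -26208/5 ≈ -5241.6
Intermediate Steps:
p = -182/5 (p = -⅖ + (-5*6*6)/5 = -⅖ + (-30*6)/5 = -⅖ + (⅕)*(-180) = -⅖ - 36 = -182/5 ≈ -36.400)
p*(111 + 33) = -182*(111 + 33)/5 = -182/5*144 = -26208/5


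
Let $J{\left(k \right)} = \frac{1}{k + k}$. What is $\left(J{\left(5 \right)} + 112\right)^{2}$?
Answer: $\frac{1256641}{100} \approx 12566.0$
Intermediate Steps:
$J{\left(k \right)} = \frac{1}{2 k}$
$\left(J{\left(5 \right)} + 112\right)^{2} = \left(\frac{1}{2 \cdot 5} + 112\right)^{2} = \left(\frac{1}{2} \cdot \frac{1}{5} + 112\right)^{2} = \left(\frac{1}{10} + 112\right)^{2} = \left(\frac{1121}{10}\right)^{2} = \frac{1256641}{100}$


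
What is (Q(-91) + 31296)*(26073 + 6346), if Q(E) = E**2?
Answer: 1283046763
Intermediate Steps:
(Q(-91) + 31296)*(26073 + 6346) = ((-91)**2 + 31296)*(26073 + 6346) = (8281 + 31296)*32419 = 39577*32419 = 1283046763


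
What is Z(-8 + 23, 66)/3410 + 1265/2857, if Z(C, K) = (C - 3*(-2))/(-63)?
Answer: 12938093/29227110 ≈ 0.44267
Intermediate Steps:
Z(C, K) = -2/21 - C/63 (Z(C, K) = (C + 6)*(-1/63) = (6 + C)*(-1/63) = -2/21 - C/63)
Z(-8 + 23, 66)/3410 + 1265/2857 = (-2/21 - (-8 + 23)/63)/3410 + 1265/2857 = (-2/21 - 1/63*15)*(1/3410) + 1265*(1/2857) = (-2/21 - 5/21)*(1/3410) + 1265/2857 = -⅓*1/3410 + 1265/2857 = -1/10230 + 1265/2857 = 12938093/29227110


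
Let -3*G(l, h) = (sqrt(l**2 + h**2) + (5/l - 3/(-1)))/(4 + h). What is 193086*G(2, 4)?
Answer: -353991/8 - 32181*sqrt(5)/2 ≈ -80228.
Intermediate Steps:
G(l, h) = -(3 + sqrt(h**2 + l**2) + 5/l)/(3*(4 + h)) (G(l, h) = -(sqrt(l**2 + h**2) + (5/l - 3/(-1)))/(3*(4 + h)) = -(sqrt(h**2 + l**2) + (5/l - 3*(-1)))/(3*(4 + h)) = -(sqrt(h**2 + l**2) + (5/l + 3))/(3*(4 + h)) = -(sqrt(h**2 + l**2) + (3 + 5/l))/(3*(4 + h)) = -(3 + sqrt(h**2 + l**2) + 5/l)/(3*(4 + h)))
193086*G(2, 4) = 193086*((1/3)*(-5 - 3*2 - 1*2*sqrt(4**2 + 2**2))/(2*(4 + 4))) = 193086*((1/3)*(1/2)*(-5 - 6 - 1*2*sqrt(16 + 4))/8) = 193086*((1/3)*(1/2)*(1/8)*(-5 - 6 - 1*2*sqrt(20))) = 193086*((1/3)*(1/2)*(1/8)*(-5 - 6 - 1*2*2*sqrt(5))) = 193086*((1/3)*(1/2)*(1/8)*(-5 - 6 - 4*sqrt(5))) = 193086*((1/3)*(1/2)*(1/8)*(-11 - 4*sqrt(5))) = 193086*(-11/48 - sqrt(5)/12) = -353991/8 - 32181*sqrt(5)/2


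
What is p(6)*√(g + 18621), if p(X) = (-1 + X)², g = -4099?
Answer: 25*√14522 ≈ 3012.7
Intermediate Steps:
p(6)*√(g + 18621) = (-1 + 6)²*√(-4099 + 18621) = 5²*√14522 = 25*√14522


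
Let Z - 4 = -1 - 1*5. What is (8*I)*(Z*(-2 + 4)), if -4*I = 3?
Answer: 24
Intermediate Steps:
Z = -2 (Z = 4 + (-1 - 1*5) = 4 + (-1 - 5) = 4 - 6 = -2)
I = -¾ (I = -¼*3 = -¾ ≈ -0.75000)
(8*I)*(Z*(-2 + 4)) = (8*(-¾))*(-2*(-2 + 4)) = -(-12)*2 = -6*(-4) = 24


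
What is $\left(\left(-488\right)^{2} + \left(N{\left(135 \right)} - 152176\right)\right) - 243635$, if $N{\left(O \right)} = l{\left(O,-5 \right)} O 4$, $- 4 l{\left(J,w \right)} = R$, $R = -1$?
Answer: $-157532$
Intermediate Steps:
$l{\left(J,w \right)} = \frac{1}{4}$ ($l{\left(J,w \right)} = \left(- \frac{1}{4}\right) \left(-1\right) = \frac{1}{4}$)
$N{\left(O \right)} = O$ ($N{\left(O \right)} = \frac{O}{4} \cdot 4 = O$)
$\left(\left(-488\right)^{2} + \left(N{\left(135 \right)} - 152176\right)\right) - 243635 = \left(\left(-488\right)^{2} + \left(135 - 152176\right)\right) - 243635 = \left(238144 - 152041\right) - 243635 = 86103 - 243635 = -157532$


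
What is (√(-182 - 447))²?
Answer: -629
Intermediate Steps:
(√(-182 - 447))² = (√(-629))² = (I*√629)² = -629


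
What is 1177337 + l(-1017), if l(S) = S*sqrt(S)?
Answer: 1177337 - 3051*I*sqrt(113) ≈ 1.1773e+6 - 32433.0*I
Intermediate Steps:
l(S) = S**(3/2)
1177337 + l(-1017) = 1177337 + (-1017)**(3/2) = 1177337 - 3051*I*sqrt(113)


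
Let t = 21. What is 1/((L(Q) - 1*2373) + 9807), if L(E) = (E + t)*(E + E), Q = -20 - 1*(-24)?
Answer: 1/7634 ≈ 0.00013099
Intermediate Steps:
Q = 4 (Q = -20 + 24 = 4)
L(E) = 2*E*(21 + E) (L(E) = (E + 21)*(E + E) = (21 + E)*(2*E) = 2*E*(21 + E))
1/((L(Q) - 1*2373) + 9807) = 1/((2*4*(21 + 4) - 1*2373) + 9807) = 1/((2*4*25 - 2373) + 9807) = 1/((200 - 2373) + 9807) = 1/(-2173 + 9807) = 1/7634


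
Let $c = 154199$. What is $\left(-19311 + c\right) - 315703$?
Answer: $-180815$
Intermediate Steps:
$\left(-19311 + c\right) - 315703 = \left(-19311 + 154199\right) - 315703 = 134888 - 315703 = -180815$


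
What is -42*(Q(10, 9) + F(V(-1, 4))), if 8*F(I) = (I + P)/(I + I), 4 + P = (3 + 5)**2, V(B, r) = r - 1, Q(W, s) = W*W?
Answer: -34041/8 ≈ -4255.1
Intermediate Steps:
Q(W, s) = W**2
V(B, r) = -1 + r
P = 60 (P = -4 + (3 + 5)**2 = -4 + 8**2 = -4 + 64 = 60)
F(I) = (60 + I)/(16*I) (F(I) = ((I + 60)/(I + I))/8 = ((60 + I)/((2*I)))/8 = ((60 + I)*(1/(2*I)))/8 = ((60 + I)/(2*I))/8 = (60 + I)/(16*I))
-42*(Q(10, 9) + F(V(-1, 4))) = -42*(10**2 + (60 + (-1 + 4))/(16*(-1 + 4))) = -42*(100 + (1/16)*(60 + 3)/3) = -42*(100 + (1/16)*(1/3)*63) = -42*(100 + 21/16) = -42*1621/16 = -34041/8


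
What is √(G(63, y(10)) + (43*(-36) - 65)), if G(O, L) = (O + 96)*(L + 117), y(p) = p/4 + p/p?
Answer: √70186/2 ≈ 132.46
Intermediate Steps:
y(p) = 1 + p/4 (y(p) = p*(¼) + 1 = p/4 + 1 = 1 + p/4)
G(O, L) = (96 + O)*(117 + L)
√(G(63, y(10)) + (43*(-36) - 65)) = √((11232 + 96*(1 + (¼)*10) + 117*63 + (1 + (¼)*10)*63) + (43*(-36) - 65)) = √((11232 + 96*(1 + 5/2) + 7371 + (1 + 5/2)*63) + (-1548 - 65)) = √((11232 + 96*(7/2) + 7371 + (7/2)*63) - 1613) = √((11232 + 336 + 7371 + 441/2) - 1613) = √(38319/2 - 1613) = √(35093/2) = √70186/2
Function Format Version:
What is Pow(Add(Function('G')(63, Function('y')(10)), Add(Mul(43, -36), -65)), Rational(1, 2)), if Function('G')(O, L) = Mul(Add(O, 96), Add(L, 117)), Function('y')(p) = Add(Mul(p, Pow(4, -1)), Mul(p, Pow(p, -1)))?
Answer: Mul(Rational(1, 2), Pow(70186, Rational(1, 2))) ≈ 132.46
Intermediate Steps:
Function('y')(p) = Add(1, Mul(Rational(1, 4), p)) (Function('y')(p) = Add(Mul(p, Rational(1, 4)), 1) = Add(Mul(Rational(1, 4), p), 1) = Add(1, Mul(Rational(1, 4), p)))
Function('G')(O, L) = Mul(Add(96, O), Add(117, L))
Pow(Add(Function('G')(63, Function('y')(10)), Add(Mul(43, -36), -65)), Rational(1, 2)) = Pow(Add(Add(11232, Mul(96, Add(1, Mul(Rational(1, 4), 10))), Mul(117, 63), Mul(Add(1, Mul(Rational(1, 4), 10)), 63)), Add(Mul(43, -36), -65)), Rational(1, 2)) = Pow(Add(Add(11232, Mul(96, Add(1, Rational(5, 2))), 7371, Mul(Add(1, Rational(5, 2)), 63)), Add(-1548, -65)), Rational(1, 2)) = Pow(Add(Add(11232, Mul(96, Rational(7, 2)), 7371, Mul(Rational(7, 2), 63)), -1613), Rational(1, 2)) = Pow(Add(Add(11232, 336, 7371, Rational(441, 2)), -1613), Rational(1, 2)) = Pow(Add(Rational(38319, 2), -1613), Rational(1, 2)) = Pow(Rational(35093, 2), Rational(1, 2)) = Mul(Rational(1, 2), Pow(70186, Rational(1, 2)))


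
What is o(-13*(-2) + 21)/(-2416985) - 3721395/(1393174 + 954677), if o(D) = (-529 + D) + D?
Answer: -599568971926/378314709949 ≈ -1.5848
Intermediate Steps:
o(D) = -529 + 2*D
o(-13*(-2) + 21)/(-2416985) - 3721395/(1393174 + 954677) = (-529 + 2*(-13*(-2) + 21))/(-2416985) - 3721395/(1393174 + 954677) = (-529 + 2*(26 + 21))*(-1/2416985) - 3721395/2347851 = (-529 + 2*47)*(-1/2416985) - 3721395*1/2347851 = (-529 + 94)*(-1/2416985) - 1240465/782617 = -435*(-1/2416985) - 1240465/782617 = 87/483397 - 1240465/782617 = -599568971926/378314709949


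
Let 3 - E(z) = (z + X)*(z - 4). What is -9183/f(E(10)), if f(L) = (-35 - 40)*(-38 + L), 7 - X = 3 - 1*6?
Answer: -3061/3875 ≈ -0.78994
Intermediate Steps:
X = 10 (X = 7 - (3 - 1*6) = 7 - (3 - 6) = 7 - 1*(-3) = 7 + 3 = 10)
E(z) = 3 - (-4 + z)*(10 + z) (E(z) = 3 - (z + 10)*(z - 4) = 3 - (10 + z)*(-4 + z) = 3 - (-4 + z)*(10 + z))
f(L) = 2850 - 75*L (f(L) = -75*(-38 + L) = 2850 - 75*L)
-9183/f(E(10)) = -9183/(2850 - 75*(43 - 1*10² - 6*10)) = -9183/(2850 - 75*(43 - 1*100 - 60)) = -9183/(2850 - 75*(43 - 100 - 60)) = -9183/(2850 - 75*(-117)) = -9183/(2850 + 8775) = -9183/11625 = -9183*1/11625 = -3061/3875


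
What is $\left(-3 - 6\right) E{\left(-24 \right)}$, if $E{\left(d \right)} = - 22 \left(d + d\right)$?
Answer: $-9504$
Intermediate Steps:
$E{\left(d \right)} = - 44 d$ ($E{\left(d \right)} = - 22 \cdot 2 d = - 44 d$)
$\left(-3 - 6\right) E{\left(-24 \right)} = \left(-3 - 6\right) \left(\left(-44\right) \left(-24\right)\right) = \left(-3 - 6\right) 1056 = \left(-9\right) 1056 = -9504$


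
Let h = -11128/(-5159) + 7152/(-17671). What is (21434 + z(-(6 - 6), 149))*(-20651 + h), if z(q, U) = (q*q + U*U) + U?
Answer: -82422602694723096/91164689 ≈ -9.0411e+8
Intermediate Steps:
h = 159745720/91164689 (h = -11128*(-1/5159) + 7152*(-1/17671) = 11128/5159 - 7152/17671 = 159745720/91164689 ≈ 1.7523)
z(q, U) = U + U**2 + q**2 (z(q, U) = (q**2 + U**2) + U = (U**2 + q**2) + U = U + U**2 + q**2)
(21434 + z(-(6 - 6), 149))*(-20651 + h) = (21434 + (149 + 149**2 + (-(6 - 6))**2))*(-20651 + 159745720/91164689) = (21434 + (149 + 22201 + (-1*0)**2))*(-1882482246819/91164689) = (21434 + (149 + 22201 + 0**2))*(-1882482246819/91164689) = (21434 + (149 + 22201 + 0))*(-1882482246819/91164689) = (21434 + 22350)*(-1882482246819/91164689) = 43784*(-1882482246819/91164689) = -82422602694723096/91164689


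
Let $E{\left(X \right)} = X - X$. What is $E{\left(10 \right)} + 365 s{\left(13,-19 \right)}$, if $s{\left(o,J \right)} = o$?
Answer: $4745$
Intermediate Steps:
$E{\left(X \right)} = 0$
$E{\left(10 \right)} + 365 s{\left(13,-19 \right)} = 0 + 365 \cdot 13 = 0 + 4745 = 4745$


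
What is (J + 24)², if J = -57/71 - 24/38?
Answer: 926654481/1819801 ≈ 509.21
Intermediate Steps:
J = -1935/1349 (J = -57*1/71 - 24*1/38 = -57/71 - 12/19 = -1935/1349 ≈ -1.4344)
(J + 24)² = (-1935/1349 + 24)² = (30441/1349)² = 926654481/1819801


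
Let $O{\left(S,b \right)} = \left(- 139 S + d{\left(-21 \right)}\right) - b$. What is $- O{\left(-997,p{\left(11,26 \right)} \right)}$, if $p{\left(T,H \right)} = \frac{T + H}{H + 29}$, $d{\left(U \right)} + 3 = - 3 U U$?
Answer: $- \frac{7549098}{55} \approx -1.3726 \cdot 10^{5}$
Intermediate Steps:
$d{\left(U \right)} = -3 - 3 U^{2}$ ($d{\left(U \right)} = -3 + - 3 U U = -3 - 3 U^{2}$)
$p{\left(T,H \right)} = \frac{H + T}{29 + H}$
$O{\left(S,b \right)} = -1326 - b - 139 S$ ($O{\left(S,b \right)} = \left(- 139 S - \left(3 + 3 \left(-21\right)^{2}\right)\right) - b = \left(- 139 S - 1326\right) - b = \left(-1326 - 139 S\right) - b = -1326 - b - 139 S$)
$- O{\left(-997,p{\left(11,26 \right)} \right)} = - (-1326 - \frac{26 + 11}{29 + 26} - -138583) = - (-1326 - \frac{1}{55} \cdot 37 + 138583) = - (-1326 - \frac{37}{55} + 138583) = \left(-1\right) \frac{7549098}{55} = - \frac{7549098}{55}$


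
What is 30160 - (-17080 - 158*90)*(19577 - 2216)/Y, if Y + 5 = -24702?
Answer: 201763820/24707 ≈ 8166.3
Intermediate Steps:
Y = -24707 (Y = -5 - 24702 = -24707)
30160 - (-17080 - 158*90)*(19577 - 2216)/Y = 30160 - (-17080 - 158*90)*(19577 - 2216)/(-24707) = 30160 - (-17080 - 14220)*17361*(-1)/24707 = 30160 - (-31300*17361)*(-1)/24707 = 30160 - (-543399300)*(-1)/24707 = 30160 - 1*543399300/24707 = 30160 - 543399300/24707 = 201763820/24707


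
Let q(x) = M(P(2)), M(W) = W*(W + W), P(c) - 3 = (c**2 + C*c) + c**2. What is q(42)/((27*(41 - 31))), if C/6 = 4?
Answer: 3481/135 ≈ 25.785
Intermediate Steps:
C = 24 (C = 6*4 = 24)
P(c) = 3 + 2*c**2 + 24*c (P(c) = 3 + ((c**2 + 24*c) + c**2) = 3 + (2*c**2 + 24*c) = 3 + 2*c**2 + 24*c)
M(W) = 2*W**2 (M(W) = W*(2*W) = 2*W**2)
q(x) = 6962 (q(x) = 2*(3 + 2*2**2 + 24*2)**2 = 2*(3 + 2*4 + 48)**2 = 2*(3 + 8 + 48)**2 = 2*59**2 = 2*3481 = 6962)
q(42)/((27*(41 - 31))) = 6962/((27*(41 - 31))) = 6962/((27*10)) = 6962/270 = 6962*(1/270) = 3481/135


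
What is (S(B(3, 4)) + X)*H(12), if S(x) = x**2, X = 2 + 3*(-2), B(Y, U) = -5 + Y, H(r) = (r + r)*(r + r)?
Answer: 0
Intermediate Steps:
H(r) = 4*r**2 (H(r) = (2*r)*(2*r) = 4*r**2)
X = -4 (X = 2 - 6 = -4)
(S(B(3, 4)) + X)*H(12) = ((-5 + 3)**2 - 4)*(4*12**2) = ((-2)**2 - 4)*(4*144) = (4 - 4)*576 = 0*576 = 0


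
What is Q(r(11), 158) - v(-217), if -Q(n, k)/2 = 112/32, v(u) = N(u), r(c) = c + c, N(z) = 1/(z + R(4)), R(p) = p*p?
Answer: -1406/201 ≈ -6.9950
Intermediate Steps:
R(p) = p²
N(z) = 1/(16 + z) (N(z) = 1/(z + 4²) = 1/(z + 16) = 1/(16 + z))
r(c) = 2*c
v(u) = 1/(16 + u)
Q(n, k) = -7 (Q(n, k) = -224/32 = -2*7/2 = -7)
Q(r(11), 158) - v(-217) = -7 - 1/(16 - 217) = -7 - 1/(-201) = -7 - 1*(-1/201) = -7 + 1/201 = -1406/201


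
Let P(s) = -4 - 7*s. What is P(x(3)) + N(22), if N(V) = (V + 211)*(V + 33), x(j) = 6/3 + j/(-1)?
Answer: 12818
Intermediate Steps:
x(j) = 2 - j (x(j) = 6*(⅓) + j*(-1) = 2 - j)
N(V) = (33 + V)*(211 + V) (N(V) = (211 + V)*(33 + V) = (33 + V)*(211 + V))
P(x(3)) + N(22) = (-4 - 7*(2 - 1*3)) + (6963 + 22² + 244*22) = (-4 - 7*(2 - 3)) + (6963 + 484 + 5368) = (-4 - 7*(-1)) + 12815 = (-4 + 7) + 12815 = 3 + 12815 = 12818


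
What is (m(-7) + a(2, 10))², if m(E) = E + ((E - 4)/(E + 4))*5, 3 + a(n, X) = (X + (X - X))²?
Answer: 105625/9 ≈ 11736.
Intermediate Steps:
a(n, X) = -3 + X² (a(n, X) = -3 + (X + (X - X))² = -3 + (X + 0)² = -3 + X²)
m(E) = E + 5*(-4 + E)/(4 + E) (m(E) = E + ((-4 + E)/(4 + E))*5 = E + 5*(-4 + E)/(4 + E))
(m(-7) + a(2, 10))² = ((-20 + (-7)² + 9*(-7))/(4 - 7) + (-3 + 10²))² = ((-20 + 49 - 63)/(-3) + (-3 + 100))² = (-⅓*(-34) + 97)² = (34/3 + 97)² = (325/3)² = 105625/9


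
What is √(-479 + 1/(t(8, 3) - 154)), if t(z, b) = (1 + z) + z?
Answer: 2*I*√2247622/137 ≈ 21.886*I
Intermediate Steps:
t(z, b) = 1 + 2*z
√(-479 + 1/(t(8, 3) - 154)) = √(-479 + 1/((1 + 2*8) - 154)) = √(-479 + 1/((1 + 16) - 154)) = √(-479 + 1/(17 - 154)) = √(-479 + 1/(-137)) = √(-479 - 1/137) = √(-65624/137) = 2*I*√2247622/137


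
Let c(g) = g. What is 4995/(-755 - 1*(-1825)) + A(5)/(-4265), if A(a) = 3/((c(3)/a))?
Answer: 851933/182542 ≈ 4.6671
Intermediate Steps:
A(a) = a (A(a) = 3/((3/a)) = 3*(a/3) = a)
4995/(-755 - 1*(-1825)) + A(5)/(-4265) = 4995/(-755 - 1*(-1825)) + 5/(-4265) = 4995/(-755 + 1825) + 5*(-1/4265) = 4995/1070 - 1/853 = 4995*(1/1070) - 1/853 = 999/214 - 1/853 = 851933/182542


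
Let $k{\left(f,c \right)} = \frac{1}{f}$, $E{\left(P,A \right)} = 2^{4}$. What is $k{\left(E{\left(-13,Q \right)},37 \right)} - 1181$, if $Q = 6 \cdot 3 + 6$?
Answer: $- \frac{18895}{16} \approx -1180.9$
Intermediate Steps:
$Q = 24$ ($Q = 18 + 6 = 24$)
$E{\left(P,A \right)} = 16$
$k{\left(E{\left(-13,Q \right)},37 \right)} - 1181 = \frac{1}{16} - 1181 = - \frac{18895}{16}$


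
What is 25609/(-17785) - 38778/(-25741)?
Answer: 30465461/457803685 ≈ 0.066547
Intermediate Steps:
25609/(-17785) - 38778/(-25741) = 25609*(-1/17785) - 38778*(-1/25741) = -25609/17785 + 38778/25741 = 30465461/457803685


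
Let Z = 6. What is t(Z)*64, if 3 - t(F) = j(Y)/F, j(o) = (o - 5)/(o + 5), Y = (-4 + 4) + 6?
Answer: 6304/33 ≈ 191.03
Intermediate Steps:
Y = 6 (Y = 0 + 6 = 6)
j(o) = (-5 + o)/(5 + o)
t(F) = 3 - 1/(11*F) (t(F) = 3 - (-5 + 6)/(5 + 6)/F = 3 - 1/11/F = 3 - (1/11)*1/F = 3 - 1/(11*F))
t(Z)*64 = (3 - 1/11/6)*64 = (3 - 1/11*⅙)*64 = (3 - 1/66)*64 = (197/66)*64 = 6304/33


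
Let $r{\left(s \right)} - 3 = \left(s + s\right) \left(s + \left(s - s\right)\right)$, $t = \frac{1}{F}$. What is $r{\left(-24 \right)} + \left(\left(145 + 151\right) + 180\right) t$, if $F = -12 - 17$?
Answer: $\frac{33019}{29} \approx 1138.6$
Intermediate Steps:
$F = -29$ ($F = -12 - 17 = -29$)
$t = - \frac{1}{29}$ ($t = \frac{1}{-29} = - \frac{1}{29} \approx -0.034483$)
$r{\left(s \right)} = 3 + 2 s^{2}$ ($r{\left(s \right)} = 3 + \left(s + s\right) \left(s + \left(s - s\right)\right) = 3 + 2 s \left(s + 0\right) = 3 + 2 s s = 3 + 2 s^{2}$)
$r{\left(-24 \right)} + \left(\left(145 + 151\right) + 180\right) t = \left(3 + 2 \left(-24\right)^{2}\right) + \left(\left(145 + 151\right) + 180\right) \left(- \frac{1}{29}\right) = \left(3 + 2 \cdot 576\right) + \left(296 + 180\right) \left(- \frac{1}{29}\right) = \left(3 + 1152\right) + 476 \left(- \frac{1}{29}\right) = 1155 - \frac{476}{29} = \frac{33019}{29}$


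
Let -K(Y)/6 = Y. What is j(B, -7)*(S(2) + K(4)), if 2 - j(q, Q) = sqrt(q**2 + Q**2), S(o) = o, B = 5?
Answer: -44 + 22*sqrt(74) ≈ 145.25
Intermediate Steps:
K(Y) = -6*Y
j(q, Q) = 2 - sqrt(Q**2 + q**2) (j(q, Q) = 2 - sqrt(q**2 + Q**2) = 2 - sqrt(Q**2 + q**2))
j(B, -7)*(S(2) + K(4)) = (2 - sqrt((-7)**2 + 5**2))*(2 - 6*4) = (2 - sqrt(49 + 25))*(2 - 24) = (2 - sqrt(74))*(-22) = -44 + 22*sqrt(74)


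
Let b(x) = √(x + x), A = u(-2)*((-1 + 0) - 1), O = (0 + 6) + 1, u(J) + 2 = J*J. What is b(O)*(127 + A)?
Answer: 123*√14 ≈ 460.22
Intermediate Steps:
u(J) = -2 + J² (u(J) = -2 + J*J = -2 + J²)
O = 7 (O = 6 + 1 = 7)
A = -4 (A = (-2 + (-2)²)*((-1 + 0) - 1) = (-2 + 4)*(-1 - 1) = 2*(-2) = -4)
b(x) = √2*√x (b(x) = √(2*x) = √2*√x)
b(O)*(127 + A) = (√2*√7)*(127 - 4) = √14*123 = 123*√14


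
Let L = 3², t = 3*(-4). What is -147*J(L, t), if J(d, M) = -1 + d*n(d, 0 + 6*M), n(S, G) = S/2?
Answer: -11613/2 ≈ -5806.5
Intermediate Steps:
t = -12
L = 9
n(S, G) = S/2 (n(S, G) = S*(½) = S/2)
J(d, M) = -1 + d²/2 (J(d, M) = -1 + d*(d/2) = -1 + d²/2)
-147*J(L, t) = -147*(-1 + (½)*9²) = -147*(-1 + (½)*81) = -147*(-1 + 81/2) = -147*79/2 = -11613/2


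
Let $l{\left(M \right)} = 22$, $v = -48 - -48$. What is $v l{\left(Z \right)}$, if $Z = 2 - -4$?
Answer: $0$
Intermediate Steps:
$v = 0$ ($v = -48 + 48 = 0$)
$Z = 6$ ($Z = 2 + 4 = 6$)
$v l{\left(Z \right)} = 0 \cdot 22 = 0$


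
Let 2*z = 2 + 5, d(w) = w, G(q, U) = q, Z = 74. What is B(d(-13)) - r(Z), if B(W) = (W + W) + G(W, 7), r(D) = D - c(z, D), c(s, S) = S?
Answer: -39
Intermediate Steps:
z = 7/2 (z = (2 + 5)/2 = (½)*7 = 7/2 ≈ 3.5000)
r(D) = 0 (r(D) = D - D = 0)
B(W) = 3*W (B(W) = (W + W) + W = 2*W + W = 3*W)
B(d(-13)) - r(Z) = 3*(-13) - 1*0 = -39 + 0 = -39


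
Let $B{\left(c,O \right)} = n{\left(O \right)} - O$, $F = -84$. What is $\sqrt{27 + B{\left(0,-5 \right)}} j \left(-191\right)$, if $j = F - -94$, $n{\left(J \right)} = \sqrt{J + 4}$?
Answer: $- 1910 \sqrt{32 + i} \approx -10806.0 - 168.8 i$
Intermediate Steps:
$n{\left(J \right)} = \sqrt{4 + J}$
$B{\left(c,O \right)} = \sqrt{4 + O} - O$
$j = 10$ ($j = -84 - -94 = -84 + 94 = 10$)
$\sqrt{27 + B{\left(0,-5 \right)}} j \left(-191\right) = \sqrt{27 + \left(\sqrt{4 - 5} - -5\right)} 10 \left(-191\right) = \sqrt{27 + \left(\sqrt{-1} + 5\right)} 10 \left(-191\right) = \sqrt{27 + \left(i + 5\right)} 10 \left(-191\right) = \sqrt{27 + \left(5 + i\right)} 10 \left(-191\right) = \sqrt{32 + i} 10 \left(-191\right) = 10 \sqrt{32 + i} \left(-191\right) = - 1910 \sqrt{32 + i}$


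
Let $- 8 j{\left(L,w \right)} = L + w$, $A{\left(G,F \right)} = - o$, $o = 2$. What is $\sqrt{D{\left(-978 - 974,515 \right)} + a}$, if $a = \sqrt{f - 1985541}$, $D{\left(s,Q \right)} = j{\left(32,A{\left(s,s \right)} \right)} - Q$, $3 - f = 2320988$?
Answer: $\frac{\sqrt{-2075 + 4 i \sqrt{4306526}}}{2} \approx 28.463 + 36.454 i$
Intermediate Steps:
$f = -2320985$ ($f = 3 - 2320988 = -2320985$)
$A{\left(G,F \right)} = -2$ ($A{\left(G,F \right)} = \left(-1\right) 2 = -2$)
$j{\left(L,w \right)} = - \frac{L}{8} - \frac{w}{8}$ ($j{\left(L,w \right)} = - \frac{L + w}{8} = - \frac{L}{8} - \frac{w}{8}$)
$D{\left(s,Q \right)} = - \frac{15}{4} - Q$ ($D{\left(s,Q \right)} = \left(\left(- \frac{1}{8}\right) 32 - - \frac{1}{4}\right) - Q = \left(-4 + \frac{1}{4}\right) - Q = - \frac{15}{4} - Q$)
$a = i \sqrt{4306526}$ ($a = \sqrt{-2320985 - 1985541} = \sqrt{-4306526} = i \sqrt{4306526} \approx 2075.2 i$)
$\sqrt{D{\left(-978 - 974,515 \right)} + a} = \sqrt{\left(- \frac{15}{4} - 515\right) + i \sqrt{4306526}} = \sqrt{- \frac{2075}{4} + i \sqrt{4306526}}$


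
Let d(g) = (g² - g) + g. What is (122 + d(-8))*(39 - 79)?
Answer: -7440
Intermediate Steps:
d(g) = g²
(122 + d(-8))*(39 - 79) = (122 + (-8)²)*(39 - 79) = (122 + 64)*(-40) = 186*(-40) = -7440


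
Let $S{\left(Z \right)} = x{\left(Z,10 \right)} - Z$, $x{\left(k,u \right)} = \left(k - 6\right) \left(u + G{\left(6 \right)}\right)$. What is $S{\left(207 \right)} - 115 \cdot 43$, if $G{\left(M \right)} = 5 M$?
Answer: $2888$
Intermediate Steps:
$x{\left(k,u \right)} = \left(-6 + k\right) \left(30 + u\right)$ ($x{\left(k,u \right)} = \left(k - 6\right) \left(u + 5 \cdot 6\right) = \left(-6 + k\right) \left(u + 30\right) = \left(-6 + k\right) \left(30 + u\right)$)
$S{\left(Z \right)} = -240 + 39 Z$ ($S{\left(Z \right)} = \left(-180 - 60 + 30 Z + Z 10\right) - Z = \left(-180 - 60 + 30 Z + 10 Z\right) - Z = \left(-240 + 40 Z\right) - Z = -240 + 39 Z$)
$S{\left(207 \right)} - 115 \cdot 43 = \left(-240 + 39 \cdot 207\right) - 115 \cdot 43 = \left(-240 + 8073\right) - 4945 = 7833 - 4945 = 2888$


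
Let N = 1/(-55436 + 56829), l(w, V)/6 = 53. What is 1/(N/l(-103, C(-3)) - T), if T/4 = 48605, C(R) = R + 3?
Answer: -442974/86123005079 ≈ -5.1435e-6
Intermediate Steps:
C(R) = 3 + R
l(w, V) = 318 (l(w, V) = 6*53 = 318)
T = 194420 (T = 4*48605 = 194420)
N = 1/1393 ≈ 0.00071787
1/(N/l(-103, C(-3)) - T) = 1/((1/1393)/318 - 1*194420) = 1/((1/1393)*(1/318) - 194420) = 1/(1/442974 - 194420) = 1/(-86123005079/442974) = -442974/86123005079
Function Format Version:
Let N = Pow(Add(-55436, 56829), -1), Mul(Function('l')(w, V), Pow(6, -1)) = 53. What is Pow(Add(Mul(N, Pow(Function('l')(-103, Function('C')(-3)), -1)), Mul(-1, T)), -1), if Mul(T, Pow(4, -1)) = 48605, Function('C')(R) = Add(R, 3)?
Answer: Rational(-442974, 86123005079) ≈ -5.1435e-6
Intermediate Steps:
Function('C')(R) = Add(3, R)
Function('l')(w, V) = 318 (Function('l')(w, V) = Mul(6, 53) = 318)
T = 194420 (T = Mul(4, 48605) = 194420)
N = Rational(1, 1393) (N = Pow(1393, -1) = Rational(1, 1393) ≈ 0.00071787)
Pow(Add(Mul(N, Pow(Function('l')(-103, Function('C')(-3)), -1)), Mul(-1, T)), -1) = Pow(Add(Mul(Rational(1, 1393), Pow(318, -1)), Mul(-1, 194420)), -1) = Pow(Add(Mul(Rational(1, 1393), Rational(1, 318)), -194420), -1) = Pow(Add(Rational(1, 442974), -194420), -1) = Pow(Rational(-86123005079, 442974), -1) = Rational(-442974, 86123005079)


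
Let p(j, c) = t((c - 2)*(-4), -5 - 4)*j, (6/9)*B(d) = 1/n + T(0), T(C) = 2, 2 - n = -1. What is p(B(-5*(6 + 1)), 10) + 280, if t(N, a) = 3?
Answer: 581/2 ≈ 290.50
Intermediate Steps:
n = 3 (n = 2 - 1*(-1) = 2 + 1 = 3)
B(d) = 7/2 (B(d) = 3*(1/3 + 2)/2 = 3*(⅓ + 2)/2 = (3/2)*(7/3) = 7/2)
p(j, c) = 3*j
p(B(-5*(6 + 1)), 10) + 280 = 3*(7/2) + 280 = 21/2 + 280 = 581/2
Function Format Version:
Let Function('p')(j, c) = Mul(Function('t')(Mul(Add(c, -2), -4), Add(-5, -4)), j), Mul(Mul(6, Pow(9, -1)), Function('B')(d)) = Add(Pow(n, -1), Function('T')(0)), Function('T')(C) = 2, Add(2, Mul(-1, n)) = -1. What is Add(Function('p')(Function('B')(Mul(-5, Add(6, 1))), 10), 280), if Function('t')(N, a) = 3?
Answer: Rational(581, 2) ≈ 290.50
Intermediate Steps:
n = 3 (n = Add(2, Mul(-1, -1)) = Add(2, 1) = 3)
Function('B')(d) = Rational(7, 2) (Function('B')(d) = Mul(Rational(3, 2), Add(Pow(3, -1), 2)) = Mul(Rational(3, 2), Add(Rational(1, 3), 2)) = Mul(Rational(3, 2), Rational(7, 3)) = Rational(7, 2))
Function('p')(j, c) = Mul(3, j)
Add(Function('p')(Function('B')(Mul(-5, Add(6, 1))), 10), 280) = Add(Mul(3, Rational(7, 2)), 280) = Add(Rational(21, 2), 280) = Rational(581, 2)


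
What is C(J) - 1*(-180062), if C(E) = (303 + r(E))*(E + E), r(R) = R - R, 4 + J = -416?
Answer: -74458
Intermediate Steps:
J = -420 (J = -4 - 416 = -420)
r(R) = 0
C(E) = 606*E (C(E) = (303 + 0)*(E + E) = 303*(2*E) = 606*E)
C(J) - 1*(-180062) = 606*(-420) - 1*(-180062) = -254520 + 180062 = -74458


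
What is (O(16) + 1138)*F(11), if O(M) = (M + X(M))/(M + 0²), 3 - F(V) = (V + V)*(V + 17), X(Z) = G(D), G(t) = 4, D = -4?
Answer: -2793441/4 ≈ -6.9836e+5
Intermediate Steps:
X(Z) = 4
F(V) = 3 - 2*V*(17 + V) (F(V) = 3 - (V + V)*(V + 17) = 3 - 2*V*(17 + V))
O(M) = (4 + M)/M (O(M) = (M + 4)/(M + 0²) = (4 + M)/(M + 0) = (4 + M)/M)
(O(16) + 1138)*F(11) = ((4 + 16)/16 + 1138)*(3 - 34*11 - 2*11²) = ((1/16)*20 + 1138)*(3 - 374 - 2*121) = (5/4 + 1138)*(3 - 374 - 242) = (4557/4)*(-613) = -2793441/4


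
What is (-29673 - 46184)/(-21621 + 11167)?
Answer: 75857/10454 ≈ 7.2563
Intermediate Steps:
(-29673 - 46184)/(-21621 + 11167) = -75857/(-10454) = -75857*(-1/10454) = 75857/10454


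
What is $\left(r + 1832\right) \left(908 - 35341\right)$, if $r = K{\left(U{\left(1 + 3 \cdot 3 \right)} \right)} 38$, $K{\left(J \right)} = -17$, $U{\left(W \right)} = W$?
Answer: $-40837538$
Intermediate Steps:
$r = -646$ ($r = \left(-17\right) 38 = -646$)
$\left(r + 1832\right) \left(908 - 35341\right) = \left(-646 + 1832\right) \left(908 - 35341\right) = 1186 \left(-34433\right) = -40837538$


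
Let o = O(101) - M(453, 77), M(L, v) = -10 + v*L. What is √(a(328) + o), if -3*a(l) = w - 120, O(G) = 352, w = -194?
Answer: 49*I*√129/3 ≈ 185.51*I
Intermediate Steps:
M(L, v) = -10 + L*v
a(l) = 314/3 (a(l) = -(-194 - 120)/3 = -⅓*(-314) = 314/3)
o = -34519 (o = 352 - (-10 + 453*77) = 352 - (-10 + 34881) = 352 - 1*34871 = 352 - 34871 = -34519)
√(a(328) + o) = √(314/3 - 34519) = √(-103243/3) = 49*I*√129/3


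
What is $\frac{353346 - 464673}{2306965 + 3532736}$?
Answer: $- \frac{863}{45269} \approx -0.019064$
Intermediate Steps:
$\frac{353346 - 464673}{2306965 + 3532736} = - \frac{111327}{5839701} = \left(-111327\right) \frac{1}{5839701} = - \frac{863}{45269}$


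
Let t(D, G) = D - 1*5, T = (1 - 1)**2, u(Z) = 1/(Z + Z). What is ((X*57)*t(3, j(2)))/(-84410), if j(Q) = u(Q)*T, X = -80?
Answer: -912/8441 ≈ -0.10804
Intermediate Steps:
u(Z) = 1/(2*Z)
T = 0 (T = 0**2 = 0)
j(Q) = 0 (j(Q) = (1/(2*Q))*0 = 0)
t(D, G) = -5 + D (t(D, G) = D - 5 = -5 + D)
((X*57)*t(3, j(2)))/(-84410) = ((-80*57)*(-5 + 3))/(-84410) = -4560*(-2)*(-1/84410) = 9120*(-1/84410) = -912/8441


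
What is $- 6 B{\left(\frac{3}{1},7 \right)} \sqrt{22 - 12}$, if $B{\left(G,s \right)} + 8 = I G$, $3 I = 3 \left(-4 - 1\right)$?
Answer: $138 \sqrt{10} \approx 436.39$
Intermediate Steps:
$I = -5$ ($I = \frac{3 \left(-4 - 1\right)}{3} = \frac{3 \left(-5\right)}{3} = \frac{1}{3} \left(-15\right) = -5$)
$B{\left(G,s \right)} = -8 - 5 G$
$- 6 B{\left(\frac{3}{1},7 \right)} \sqrt{22 - 12} = - 6 \left(-8 - 5 \cdot \frac{3}{1}\right) \sqrt{22 - 12} = - 6 \left(-8 - 5 \cdot 3 \cdot 1\right) \sqrt{10} = - 6 \left(-8 - 15\right) \sqrt{10} = \left(-6\right) \left(-23\right) \sqrt{10} = 138 \sqrt{10}$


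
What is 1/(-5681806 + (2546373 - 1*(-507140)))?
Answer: -1/2628293 ≈ -3.8048e-7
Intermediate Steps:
1/(-5681806 + (2546373 - 1*(-507140))) = 1/(-5681806 + (2546373 + 507140)) = 1/(-5681806 + 3053513) = 1/(-2628293) = -1/2628293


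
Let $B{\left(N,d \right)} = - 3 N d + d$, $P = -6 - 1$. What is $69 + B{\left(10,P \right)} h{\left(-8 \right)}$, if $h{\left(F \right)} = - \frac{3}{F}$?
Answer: $\frac{1161}{8} \approx 145.13$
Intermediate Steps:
$P = -7$
$B{\left(N,d \right)} = d - 3 N d$ ($B{\left(N,d \right)} = - 3 N d + d = d - 3 N d$)
$69 + B{\left(10,P \right)} h{\left(-8 \right)} = 69 + - 7 \left(1 - 30\right) \left(- \frac{3}{-8}\right) = 69 + - 7 \left(1 - 30\right) \left(\left(-3\right) \left(- \frac{1}{8}\right)\right) = 69 + \left(-7\right) \left(-29\right) \frac{3}{8} = 69 + 203 \cdot \frac{3}{8} = 69 + \frac{609}{8} = \frac{1161}{8}$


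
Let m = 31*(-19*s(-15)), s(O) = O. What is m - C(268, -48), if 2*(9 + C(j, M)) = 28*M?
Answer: 9516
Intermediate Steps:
C(j, M) = -9 + 14*M (C(j, M) = -9 + (28*M)/2 = -9 + 14*M)
m = 8835 (m = 31*(-19*(-15)) = 31*285 = 8835)
m - C(268, -48) = 8835 - (-9 + 14*(-48)) = 8835 - (-9 - 672) = 8835 - 1*(-681) = 8835 + 681 = 9516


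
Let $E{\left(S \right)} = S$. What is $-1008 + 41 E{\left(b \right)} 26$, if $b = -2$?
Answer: $-3140$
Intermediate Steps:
$-1008 + 41 E{\left(b \right)} 26 = -1008 + 41 \left(\left(-2\right) 26\right) = -1008 + 41 \left(-52\right) = -1008 - 2132 = -3140$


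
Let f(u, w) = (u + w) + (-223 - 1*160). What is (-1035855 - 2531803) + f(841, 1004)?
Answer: -3566196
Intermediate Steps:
f(u, w) = -383 + u + w (f(u, w) = (u + w) + (-223 - 160) = (u + w) - 383 = -383 + u + w)
(-1035855 - 2531803) + f(841, 1004) = (-1035855 - 2531803) + (-383 + 841 + 1004) = -3567658 + 1462 = -3566196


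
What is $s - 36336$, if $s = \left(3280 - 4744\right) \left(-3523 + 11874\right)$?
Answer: $-12262200$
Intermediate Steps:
$s = -12225864$ ($s = \left(3280 - 4744\right) 8351 = \left(-1464\right) 8351 = -12225864$)
$s - 36336 = -12225864 - 36336 = -12262200$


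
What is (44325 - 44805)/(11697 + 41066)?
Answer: -480/52763 ≈ -0.0090973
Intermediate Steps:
(44325 - 44805)/(11697 + 41066) = -480/52763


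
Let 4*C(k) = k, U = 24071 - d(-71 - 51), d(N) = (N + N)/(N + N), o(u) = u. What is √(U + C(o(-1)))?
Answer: √96279/2 ≈ 155.14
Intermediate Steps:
d(N) = 1 (d(N) = (2*N)/((2*N)) = (2*N)*(1/(2*N)) = 1)
U = 24070 (U = 24071 - 1*1 = 24071 - 1 = 24070)
C(k) = k/4
√(U + C(o(-1))) = √(24070 + (¼)*(-1)) = √(24070 - ¼) = √(96279/4) = √96279/2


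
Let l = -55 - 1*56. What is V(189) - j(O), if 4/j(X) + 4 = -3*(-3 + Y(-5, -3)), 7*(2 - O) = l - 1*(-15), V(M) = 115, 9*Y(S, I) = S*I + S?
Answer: 563/5 ≈ 112.60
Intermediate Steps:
l = -111 (l = -55 - 56 = -111)
Y(S, I) = S/9 + I*S/9 (Y(S, I) = (S*I + S)/9 = (I*S + S)/9 = (S + I*S)/9 = S/9 + I*S/9)
O = 110/7 (O = 2 - (-111 - 1*(-15))/7 = 2 - (-111 + 15)/7 = 2 - ⅐*(-96) = 2 + 96/7 = 110/7 ≈ 15.714)
j(X) = 12/5 (j(X) = 4/(-4 - 3*(-3 + (⅑)*(-5)*(1 - 3))) = 4/(-4 - 3*(-3 + (⅑)*(-5)*(-2))) = 4/(-4 - 3*(-3 + 10/9)) = 4/(-4 - 3*(-17/9)) = 4/(-4 + 17/3) = 4/(5/3) = 4*(⅗) = 12/5)
V(189) - j(O) = 115 - 1*12/5 = 115 - 12/5 = 563/5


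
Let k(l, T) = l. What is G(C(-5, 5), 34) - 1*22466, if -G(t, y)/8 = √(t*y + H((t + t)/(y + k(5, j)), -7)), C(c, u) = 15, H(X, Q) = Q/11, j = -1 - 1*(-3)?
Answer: -22466 - 8*√61633/11 ≈ -22647.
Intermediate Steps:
j = 2 (j = -1 + 3 = 2)
H(X, Q) = Q/11 (H(X, Q) = Q*(1/11) = Q/11)
G(t, y) = -8*√(-7/11 + t*y) (G(t, y) = -8*√(t*y + (1/11)*(-7)) = -8*√(t*y - 7/11) = -8*√(-7/11 + t*y))
G(C(-5, 5), 34) - 1*22466 = -8*√(-77 + 121*15*34)/11 - 1*22466 = -8*√(-77 + 61710)/11 - 22466 = -8*√61633/11 - 22466 = -22466 - 8*√61633/11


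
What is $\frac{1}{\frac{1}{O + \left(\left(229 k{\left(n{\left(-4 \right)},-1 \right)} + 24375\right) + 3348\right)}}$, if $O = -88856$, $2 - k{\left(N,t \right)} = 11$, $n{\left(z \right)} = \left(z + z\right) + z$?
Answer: $-63194$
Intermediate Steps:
$n{\left(z \right)} = 3 z$ ($n{\left(z \right)} = 2 z + z = 3 z$)
$k{\left(N,t \right)} = -9$ ($k{\left(N,t \right)} = 2 - 11 = -9$)
$\frac{1}{\frac{1}{O + \left(\left(229 k{\left(n{\left(-4 \right)},-1 \right)} + 24375\right) + 3348\right)}} = \frac{1}{\frac{1}{-88856 + \left(\left(229 \left(-9\right) + 24375\right) + 3348\right)}} = \frac{1}{\frac{1}{-88856 + \left(\left(-2061 + 24375\right) + 3348\right)}} = \frac{1}{\frac{1}{-88856 + \left(22314 + 3348\right)}} = \frac{1}{\frac{1}{-88856 + 25662}} = \frac{1}{\frac{1}{-63194}} = \frac{1}{- \frac{1}{63194}} = -63194$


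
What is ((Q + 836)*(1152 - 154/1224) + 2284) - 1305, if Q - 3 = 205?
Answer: 20460106/17 ≈ 1.2035e+6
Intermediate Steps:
Q = 208 (Q = 3 + 205 = 208)
((Q + 836)*(1152 - 154/1224) + 2284) - 1305 = ((208 + 836)*(1152 - 154/1224) + 2284) - 1305 = (1044*(1152 - 154*1/1224) + 2284) - 1305 = (1044*(1152 - 77/612) + 2284) - 1305 = (1044*(704947/612) + 2284) - 1305 = (20443463/17 + 2284) - 1305 = 20482291/17 - 1305 = 20460106/17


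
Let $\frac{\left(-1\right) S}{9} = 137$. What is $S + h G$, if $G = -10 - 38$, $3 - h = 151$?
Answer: $5871$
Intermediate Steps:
$S = -1233$ ($S = \left(-9\right) 137 = -1233$)
$h = -148$ ($h = 3 - 151 = -148$)
$G = -48$ ($G = -10 - 38 = -48$)
$S + h G = -1233 - -7104 = -1233 + 7104 = 5871$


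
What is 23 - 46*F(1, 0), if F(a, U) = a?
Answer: -23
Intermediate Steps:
23 - 46*F(1, 0) = 23 - 46*1 = 23 - 46 = -23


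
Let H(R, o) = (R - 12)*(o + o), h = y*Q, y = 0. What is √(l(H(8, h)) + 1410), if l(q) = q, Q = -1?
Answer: √1410 ≈ 37.550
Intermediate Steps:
h = 0 (h = 0*(-1) = 0)
H(R, o) = 2*o*(-12 + R) (H(R, o) = (-12 + R)*(2*o) = 2*o*(-12 + R))
√(l(H(8, h)) + 1410) = √(2*0*(-12 + 8) + 1410) = √(2*0*(-4) + 1410) = √(0 + 1410) = √1410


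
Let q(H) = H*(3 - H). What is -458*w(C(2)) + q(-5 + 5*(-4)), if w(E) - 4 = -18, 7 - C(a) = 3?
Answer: 5712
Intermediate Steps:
C(a) = 4 (C(a) = 7 - 1*3 = 7 - 3 = 4)
w(E) = -14 (w(E) = 4 - 18 = -14)
-458*w(C(2)) + q(-5 + 5*(-4)) = -458*(-14) + (-5 + 5*(-4))*(3 - (-5 + 5*(-4))) = 6412 + (-5 - 20)*(3 - (-5 - 20)) = 6412 - 25*(3 - 1*(-25)) = 6412 - 25*(3 + 25) = 6412 - 25*28 = 6412 - 700 = 5712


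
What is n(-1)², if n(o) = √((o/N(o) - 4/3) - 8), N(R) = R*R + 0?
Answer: -31/3 ≈ -10.333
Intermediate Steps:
N(R) = R² (N(R) = R² + 0 = R²)
n(o) = √(-28/3 + 1/o) (n(o) = √((o/(o²) - 4/3) - 8) = √((o/o² - 4*⅓) - 8) = √((1/o - 4/3) - 8) = √((-4/3 + 1/o) - 8) = √(-28/3 + 1/o))
n(-1)² = (√(-84 + 9/(-1))/3)² = (√(-84 + 9*(-1))/3)² = (√(-84 - 9)/3)² = (√(-93)/3)² = ((I*√93)/3)² = (I*√93/3)² = -31/3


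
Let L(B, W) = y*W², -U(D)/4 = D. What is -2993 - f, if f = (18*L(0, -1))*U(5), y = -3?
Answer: -4073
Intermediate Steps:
U(D) = -4*D
L(B, W) = -3*W²
f = 1080 (f = (18*(-3*(-1)²))*(-4*5) = (18*(-3*1))*(-20) = (18*(-3))*(-20) = -54*(-20) = 1080)
-2993 - f = -2993 - 1*1080 = -2993 - 1080 = -4073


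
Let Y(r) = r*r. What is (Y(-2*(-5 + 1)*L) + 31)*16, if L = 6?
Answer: 37360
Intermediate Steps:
Y(r) = r²
(Y(-2*(-5 + 1)*L) + 31)*16 = ((-2*(-5 + 1)*6)² + 31)*16 = ((-(-8)*6)² + 31)*16 = ((-2*(-24))² + 31)*16 = (48² + 31)*16 = (2304 + 31)*16 = 2335*16 = 37360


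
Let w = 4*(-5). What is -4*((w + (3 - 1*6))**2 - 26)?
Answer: -2012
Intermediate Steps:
w = -20
-4*((w + (3 - 1*6))**2 - 26) = -4*((-20 + (3 - 1*6))**2 - 26) = -4*((-20 + (3 - 6))**2 - 26) = -4*((-20 - 3)**2 - 26) = -4*((-23)**2 - 26) = -4*(529 - 26) = -4*503 = -2012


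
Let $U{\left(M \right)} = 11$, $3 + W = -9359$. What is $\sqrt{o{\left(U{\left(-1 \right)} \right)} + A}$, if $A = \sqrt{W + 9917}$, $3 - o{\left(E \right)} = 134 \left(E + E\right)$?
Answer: $\sqrt{-2945 + \sqrt{555}} \approx 54.05 i$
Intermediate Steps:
$W = -9362$ ($W = -3 - 9359 = -9362$)
$o{\left(E \right)} = 3 - 268 E$ ($o{\left(E \right)} = 3 - 134 \left(E + E\right) = 3 - 134 \cdot 2 E = 3 - 268 E$)
$A = \sqrt{555}$ ($A = \sqrt{-9362 + 9917} = \sqrt{555} \approx 23.558$)
$\sqrt{o{\left(U{\left(-1 \right)} \right)} + A} = \sqrt{\left(3 - 2948\right) + \sqrt{555}} = \sqrt{-2945 + \sqrt{555}}$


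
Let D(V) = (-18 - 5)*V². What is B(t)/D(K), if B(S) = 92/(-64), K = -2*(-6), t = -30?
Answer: 1/2304 ≈ 0.00043403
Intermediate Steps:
K = 12
B(S) = -23/16 (B(S) = 92*(-1/64) = -23/16)
D(V) = -23*V²
B(t)/D(K) = -23/(16*((-23*12²))) = -23/(16*((-23*144))) = -23/16/(-3312) = -23/16*(-1/3312) = 1/2304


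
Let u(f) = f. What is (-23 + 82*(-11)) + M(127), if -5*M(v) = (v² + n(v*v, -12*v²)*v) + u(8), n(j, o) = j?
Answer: -413829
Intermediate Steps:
M(v) = -8/5 - v²/5 - v³/5 (M(v) = -((v² + (v*v)*v) + 8)/5 = -((v² + v²*v) + 8)/5 = -((v² + v³) + 8)/5 = -(8 + v² + v³)/5 = -8/5 - v²/5 - v³/5)
(-23 + 82*(-11)) + M(127) = (-23 + 82*(-11)) + (-8/5 - ⅕*127² - ⅕*127³) = (-23 - 902) + (-8/5 - ⅕*16129 - ⅕*2048383) = -925 + (-8/5 - 16129/5 - 2048383/5) = -925 - 412904 = -413829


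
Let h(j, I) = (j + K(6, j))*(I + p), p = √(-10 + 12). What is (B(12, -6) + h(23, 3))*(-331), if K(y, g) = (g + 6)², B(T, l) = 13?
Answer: -862255 - 285984*√2 ≈ -1.2667e+6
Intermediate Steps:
K(y, g) = (6 + g)²
p = √2 ≈ 1.4142
h(j, I) = (I + √2)*(j + (6 + j)²) (h(j, I) = (j + (6 + j)²)*(I + √2) = (I + √2)*(j + (6 + j)²))
(B(12, -6) + h(23, 3))*(-331) = (13 + (3*23 + 3*(6 + 23)² + 23*√2 + √2*(6 + 23)²))*(-331) = (13 + (69 + 3*29² + 23*√2 + √2*29²))*(-331) = (13 + (69 + 3*841 + 23*√2 + √2*841))*(-331) = (13 + (69 + 2523 + 23*√2 + 841*√2))*(-331) = (13 + (2592 + 864*√2))*(-331) = (2605 + 864*√2)*(-331) = -862255 - 285984*√2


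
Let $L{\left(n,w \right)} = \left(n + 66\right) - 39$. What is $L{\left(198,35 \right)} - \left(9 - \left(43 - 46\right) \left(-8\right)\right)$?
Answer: $240$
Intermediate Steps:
$L{\left(n,w \right)} = 27 + n$ ($L{\left(n,w \right)} = \left(66 + n\right) - 39 = 27 + n$)
$L{\left(198,35 \right)} - \left(9 - \left(43 - 46\right) \left(-8\right)\right) = \left(27 + 198\right) - \left(9 - \left(43 - 46\right) \left(-8\right)\right) = 225 - -15 = 225 + \left(-9 + 24\right) = 225 + 15 = 240$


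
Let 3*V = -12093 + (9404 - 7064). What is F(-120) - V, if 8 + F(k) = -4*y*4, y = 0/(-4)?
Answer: 3243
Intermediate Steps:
V = -3251 (V = (-12093 + (9404 - 7064))/3 = (-12093 + 2340)/3 = (⅓)*(-9753) = -3251)
y = 0 (y = 0*(-¼) = 0)
F(k) = -8 (F(k) = -8 - 4*0*4 = -8 + 0*4 = -8 + 0 = -8)
F(-120) - V = -8 - 1*(-3251) = -8 + 3251 = 3243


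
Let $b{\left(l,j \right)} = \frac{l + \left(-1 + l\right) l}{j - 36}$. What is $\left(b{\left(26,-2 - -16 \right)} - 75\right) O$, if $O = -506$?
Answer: $53498$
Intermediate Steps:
$b{\left(l,j \right)} = \frac{l + l \left(-1 + l\right)}{-36 + j}$
$\left(b{\left(26,-2 - -16 \right)} - 75\right) O = \left(\frac{26^{2}}{-36 - -14} - 75\right) \left(-506\right) = \left(\frac{676}{-36 + \left(-2 + 16\right)} - 75\right) \left(-506\right) = \left(\frac{676}{-36 + 14} - 75\right) \left(-506\right) = \left(\frac{676}{-22} - 75\right) \left(-506\right) = \left(676 \left(- \frac{1}{22}\right) - 75\right) \left(-506\right) = \left(- \frac{338}{11} - 75\right) \left(-506\right) = \left(- \frac{1163}{11}\right) \left(-506\right) = 53498$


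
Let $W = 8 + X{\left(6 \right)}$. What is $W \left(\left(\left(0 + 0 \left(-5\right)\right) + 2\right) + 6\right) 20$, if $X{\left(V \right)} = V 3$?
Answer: $4160$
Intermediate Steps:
$X{\left(V \right)} = 3 V$
$W = 26$ ($W = 8 + 3 \cdot 6 = 8 + 18 = 26$)
$W \left(\left(\left(0 + 0 \left(-5\right)\right) + 2\right) + 6\right) 20 = 26 \left(\left(\left(0 + 0 \left(-5\right)\right) + 2\right) + 6\right) 20 = 26 \left(\left(\left(0 + 0\right) + 2\right) + 6\right) 20 = 26 \left(\left(0 + 2\right) + 6\right) 20 = 26 \left(2 + 6\right) 20 = 26 \cdot 8 \cdot 20 = 208 \cdot 20 = 4160$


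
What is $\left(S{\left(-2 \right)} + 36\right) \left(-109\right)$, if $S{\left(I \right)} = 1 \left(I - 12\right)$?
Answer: $-2398$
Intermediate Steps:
$S{\left(I \right)} = -12 + I$ ($S{\left(I \right)} = 1 \left(-12 + I\right) = -12 + I$)
$\left(S{\left(-2 \right)} + 36\right) \left(-109\right) = \left(\left(-12 - 2\right) + 36\right) \left(-109\right) = \left(-14 + 36\right) \left(-109\right) = 22 \left(-109\right) = -2398$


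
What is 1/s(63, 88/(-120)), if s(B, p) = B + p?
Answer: 15/934 ≈ 0.016060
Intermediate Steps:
1/s(63, 88/(-120)) = 1/(63 + 88/(-120)) = 1/(63 + 88*(-1/120)) = 1/(63 - 11/15) = 1/(934/15) = 15/934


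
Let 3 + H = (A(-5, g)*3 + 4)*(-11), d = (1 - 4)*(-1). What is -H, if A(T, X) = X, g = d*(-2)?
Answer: -151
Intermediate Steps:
d = 3 (d = -3*(-1) = 3)
g = -6 (g = 3*(-2) = -6)
H = 151 (H = -3 + (-6*3 + 4)*(-11) = -3 + (-18 + 4)*(-11) = -3 - 14*(-11) = -3 + 154 = 151)
-H = -1*151 = -151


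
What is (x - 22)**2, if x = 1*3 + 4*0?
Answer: 361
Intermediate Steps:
x = 3 (x = 3 + 0 = 3)
(x - 22)**2 = (3 - 22)**2 = (-19)**2 = 361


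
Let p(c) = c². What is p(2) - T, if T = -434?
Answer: 438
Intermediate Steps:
p(2) - T = 2² - 1*(-434) = 4 + 434 = 438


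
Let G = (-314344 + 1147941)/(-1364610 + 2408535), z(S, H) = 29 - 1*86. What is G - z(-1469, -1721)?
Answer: 60337322/1043925 ≈ 57.799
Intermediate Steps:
z(S, H) = -57 (z(S, H) = 29 - 86 = -57)
G = 833597/1043925 ≈ 0.79852
G - z(-1469, -1721) = 833597/1043925 - 1*(-57) = 833597/1043925 + 57 = 60337322/1043925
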